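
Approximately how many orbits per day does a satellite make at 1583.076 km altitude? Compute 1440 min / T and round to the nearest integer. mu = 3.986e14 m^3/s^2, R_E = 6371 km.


r = 7.954076e+06 m
T = 2*pi*sqrt(r^3/mu) = 7059.8557 s = 117.6643 min
revs/day = 1440 / 117.6643 = 12.2382
Rounded: 12 revolutions per day

12 revolutions per day


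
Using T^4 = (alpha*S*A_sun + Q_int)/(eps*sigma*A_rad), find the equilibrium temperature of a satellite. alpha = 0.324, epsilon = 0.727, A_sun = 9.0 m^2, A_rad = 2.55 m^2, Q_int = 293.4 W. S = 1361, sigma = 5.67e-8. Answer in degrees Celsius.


Numerator = alpha*S*A_sun + Q_int = 0.324*1361*9.0 + 293.4 = 4262.0760 W
Denominator = eps*sigma*A_rad = 0.727*5.67e-8*2.55 = 1.0511329e-07 W/K^4
T^4 = 4.0547449e+10 K^4
T = 448.7360 K = 175.5860 C

175.5860 degrees Celsius


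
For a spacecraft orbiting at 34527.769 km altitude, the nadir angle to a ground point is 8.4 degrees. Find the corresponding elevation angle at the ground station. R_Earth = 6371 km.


r = R_E + alt = 40898.7690 km
Law of sines in the satellite / Earth-center / ground-point triangle:
  sin(nadir)/R_E = sin(90 + el)/r  =>  cos(el) = (r/R_E)*sin(nadir)
cos(el) = (40898.7690 / 6371.0000) * sin(8.4 deg) = 0.9377831
el = arccos(0.9377831) = 20.3175 deg
(Earth-central angle = 90 - nadir - el = 61.2825 deg)

20.3175 degrees


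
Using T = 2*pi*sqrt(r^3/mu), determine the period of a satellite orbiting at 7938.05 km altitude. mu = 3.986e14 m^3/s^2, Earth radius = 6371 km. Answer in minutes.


r = 14309.0500 km = 1.430905e+07 m
T = 2*pi*sqrt(r^3/mu) = 2*pi*sqrt(2.9297624e+21 / 3.986e14)
T = 17034.4228 s = 283.9070 min

283.9070 minutes


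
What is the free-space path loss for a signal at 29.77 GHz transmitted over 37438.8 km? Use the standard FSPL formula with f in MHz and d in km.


f = 29.77 GHz = 29770.0000 MHz
d = 37438.8 km
FSPL = 32.44 + 20*log10(29770.0000) + 20*log10(37438.8)
FSPL = 32.44 + 89.4756 + 91.4664
FSPL = 213.3820 dB

213.3820 dB


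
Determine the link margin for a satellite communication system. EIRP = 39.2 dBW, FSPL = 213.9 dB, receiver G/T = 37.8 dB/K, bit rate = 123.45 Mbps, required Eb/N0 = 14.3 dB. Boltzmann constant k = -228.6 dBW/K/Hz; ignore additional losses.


C/N0 = EIRP - FSPL + G/T - k = 39.2 - 213.9 + 37.8 - (-228.6)
C/N0 = 91.7000 dB-Hz
R_b = 123.45 Mbps = 1.2345e+08 bps -> 10*log10(R_b) = 80.9149 dB-Hz
Eb/N0 = C/N0 - 10*log10(R_b) = 91.7000 - 80.9149 = 10.7851 dB
Margin = Eb/N0 - Eb/N0_req = 10.7851 - 14.3 = -3.5149 dB (negative margin: link does not close)

-3.5149 dB


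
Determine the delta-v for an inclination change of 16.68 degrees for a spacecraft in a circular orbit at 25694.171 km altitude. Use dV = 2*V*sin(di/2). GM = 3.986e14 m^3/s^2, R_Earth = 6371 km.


r = 32065.1710 km = 3.2065171e+07 m
V = sqrt(mu/r) = 3525.7529 m/s
di = 16.68 deg = 0.2911209 rad
dV = 2*V*sin(di/2) = 2*3525.7529*sin(0.1455605)
dV = 1022.7996 m/s = 1.0228 km/s

1.0228 km/s


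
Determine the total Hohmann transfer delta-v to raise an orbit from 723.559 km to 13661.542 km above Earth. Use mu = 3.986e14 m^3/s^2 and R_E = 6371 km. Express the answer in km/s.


r1 = 7094.5590 km = 7.094559e+06 m
r2 = 20032.5420 km = 2.0032542e+07 m
dv1 = sqrt(mu/r1)*(sqrt(2*r2/(r1+r2)) - 1) = 1613.7556 m/s
dv2 = sqrt(mu/r2)*(1 - sqrt(2*r1/(r1+r2))) = 1234.5843 m/s
total dv = |dv1| + |dv2| = 1613.7556 + 1234.5843 = 2848.3399 m/s = 2.8483 km/s

2.8483 km/s


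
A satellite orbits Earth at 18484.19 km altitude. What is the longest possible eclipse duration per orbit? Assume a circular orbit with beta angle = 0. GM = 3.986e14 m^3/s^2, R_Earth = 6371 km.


r = 24855.1900 km
T = 649.9585 min
Eclipse fraction = arcsin(R_E/r)/pi = arcsin(6371.0000/24855.1900)/pi
= arcsin(0.2563247)/pi = 0.08251165
Eclipse duration = 0.08251165 * 649.9585 = 53.6291 min

53.6291 minutes


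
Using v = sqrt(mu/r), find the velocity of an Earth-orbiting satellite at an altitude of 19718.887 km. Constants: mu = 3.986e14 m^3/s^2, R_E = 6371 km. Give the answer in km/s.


r = R_E + alt = 6371.0 + 19718.887 = 26089.8870 km = 2.6089887e+07 m
v = sqrt(mu/r) = sqrt(3.986e14 / 2.6089887e+07) = 3908.7019 m/s = 3.9087 km/s

3.9087 km/s


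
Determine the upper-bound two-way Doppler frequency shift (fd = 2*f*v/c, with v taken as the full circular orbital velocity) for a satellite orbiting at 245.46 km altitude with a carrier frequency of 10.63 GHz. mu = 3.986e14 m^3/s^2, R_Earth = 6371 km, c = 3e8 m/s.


r = 6.61646e+06 m
v = sqrt(mu/r) = 7761.6812 m/s (worst-case radial velocity)
f = 10.63 GHz = 1.063e+10 Hz
fd = 2*f*v/c = 2*1.063e+10*7761.6812/3.0e+08
fd = 550044.4754 Hz

550044.4754 Hz


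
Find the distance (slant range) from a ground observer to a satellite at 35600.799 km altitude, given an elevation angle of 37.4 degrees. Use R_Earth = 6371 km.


h = 35600.799 km, el = 37.4 deg
d = -R_E*sin(el) + sqrt((R_E*sin(el))^2 + 2*R_E*h + h^2)
d = -6371.0000*sin(0.6527531) + sqrt((6371.0000*0.6073758)^2 + 2*6371.0000*35600.799 + 35600.799^2)
d = 37795.9339 km

37795.9339 km


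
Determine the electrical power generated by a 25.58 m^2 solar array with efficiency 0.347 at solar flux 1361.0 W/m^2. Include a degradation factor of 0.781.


P = area * eta * S * degradation
P = 25.58 * 0.347 * 1361.0 * 0.781
P = 9434.9407 W

9434.9407 W


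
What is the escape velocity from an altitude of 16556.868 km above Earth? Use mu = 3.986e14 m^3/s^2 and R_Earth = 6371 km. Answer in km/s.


r = 6371.0 + 16556.868 = 22927.8680 km = 2.2927868e+07 m
v_esc = sqrt(2*mu/r) = sqrt(2*3.986e14 / 2.2927868e+07)
v_esc = 5896.6019 m/s = 5.8966 km/s

5.8966 km/s


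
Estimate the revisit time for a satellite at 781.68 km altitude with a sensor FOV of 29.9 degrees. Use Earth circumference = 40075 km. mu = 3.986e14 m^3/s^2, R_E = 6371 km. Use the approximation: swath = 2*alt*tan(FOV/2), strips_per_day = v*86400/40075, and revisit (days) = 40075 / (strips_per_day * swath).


swath = 2*781.68*tan(0.2609267) = 417.4392 km
v = sqrt(mu/r) = 7465.0763 m/s = 7.4651 km/s
strips/day = v*86400/40075 = 7.4651*86400/40075 = 16.0944
coverage/day = strips * swath = 16.0944 * 417.4392 = 6718.4276 km
revisit = 40075 / 6718.4276 = 5.9649 days

5.9649 days


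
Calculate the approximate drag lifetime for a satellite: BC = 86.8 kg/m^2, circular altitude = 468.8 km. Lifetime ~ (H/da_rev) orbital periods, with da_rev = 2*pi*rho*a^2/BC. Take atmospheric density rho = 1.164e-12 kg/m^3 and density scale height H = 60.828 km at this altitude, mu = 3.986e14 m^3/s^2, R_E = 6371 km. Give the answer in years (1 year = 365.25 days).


a = R_E + alt = 6839.8000 km = 6.8398e+06 m
da_rev = 2*pi*rho*a^2/BC = 2*pi*1.164e-12*(6.8398e+06)^2/86.8 = 3.941849 m per revolution
N = H/da_rev = 60828.0000 m / 3.941849 m = 15431.3389 revolutions
P = 2*pi*sqrt(a^3/mu) = 5629.5843 s
lifetime = N*P = 15431.3389 * 5629.5843 = 8.6872023e+07 s = 1005.4632 days
years = 1005.4632 / 365.25 = 2.7528 years

2.7528 years


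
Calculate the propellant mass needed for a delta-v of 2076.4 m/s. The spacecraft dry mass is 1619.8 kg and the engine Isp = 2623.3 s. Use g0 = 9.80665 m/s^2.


ve = Isp * g0 = 2623.3 * 9.80665 = 25725.784945 m/s
mass ratio = exp(dv/ve) = exp(2076.4/25725.784945) = 1.08405950
m_prop = m_dry * (mr - 1) = 1619.8 * (1.08405950 - 1)
m_prop = 136.1596 kg

136.1596 kg


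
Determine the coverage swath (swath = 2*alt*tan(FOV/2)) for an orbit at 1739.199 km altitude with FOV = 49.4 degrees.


FOV = 49.4 deg = 0.8621927 rad
swath = 2 * alt * tan(FOV/2) = 2 * 1739.199 * tan(0.4310963)
swath = 2 * 1739.199 * 0.4599486
swath = 1599.8843 km

1599.8843 km


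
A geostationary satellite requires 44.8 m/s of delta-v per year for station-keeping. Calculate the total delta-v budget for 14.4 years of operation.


dV = rate * years = 44.8 * 14.4
dV = 645.1200 m/s

645.1200 m/s


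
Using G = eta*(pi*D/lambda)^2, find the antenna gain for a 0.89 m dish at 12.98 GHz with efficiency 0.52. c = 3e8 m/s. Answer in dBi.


lambda = c/f = 3e8 / 1.298e+10 = 0.02311248 m
G = eta*(pi*D/lambda)^2 = 0.52*(pi*0.89/0.02311248)^2
G = 7610.0932 (linear)
G = 10*log10(7610.0932) = 38.8139 dBi

38.8139 dBi


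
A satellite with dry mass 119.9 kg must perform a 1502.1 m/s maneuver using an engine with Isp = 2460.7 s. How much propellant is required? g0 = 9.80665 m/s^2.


ve = Isp * g0 = 2460.7 * 9.80665 = 24131.223655 m/s
mass ratio = exp(dv/ve) = exp(1502.1/24131.223655) = 1.06422534
m_prop = m_dry * (mr - 1) = 119.9 * (1.06422534 - 1)
m_prop = 7.7006 kg

7.7006 kg


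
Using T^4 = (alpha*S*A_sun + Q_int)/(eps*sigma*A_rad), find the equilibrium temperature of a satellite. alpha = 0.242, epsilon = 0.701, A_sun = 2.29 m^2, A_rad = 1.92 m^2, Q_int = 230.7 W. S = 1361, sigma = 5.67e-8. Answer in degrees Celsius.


Numerator = alpha*S*A_sun + Q_int = 0.242*1361*2.29 + 230.7 = 984.9390 W
Denominator = eps*sigma*A_rad = 0.701*5.67e-8*1.92 = 7.6313664e-08 W/K^4
T^4 = 1.2906456e+10 K^4
T = 337.0558 K = 63.9058 C

63.9058 degrees Celsius


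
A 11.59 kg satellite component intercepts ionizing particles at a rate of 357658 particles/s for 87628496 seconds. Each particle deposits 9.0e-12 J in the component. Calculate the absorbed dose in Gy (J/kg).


Total energy deposited = rate * time * E_per
  = 357658 * 87628496 * 9.0e-12 = 282.0693 J
Dose = E_total / mass = 282.0693 / 11.59
Dose = 24.3373 Gy

24.3373 Gy


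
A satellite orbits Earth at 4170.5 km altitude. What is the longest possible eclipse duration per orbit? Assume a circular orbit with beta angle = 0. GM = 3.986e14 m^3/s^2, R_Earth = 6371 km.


r = 10541.5000 km
T = 179.5203 min
Eclipse fraction = arcsin(R_E/r)/pi = arcsin(6371.0000/10541.5000)/pi
= arcsin(0.6043732)/pi = 0.2065764
Eclipse duration = 0.2065764 * 179.5203 = 37.0847 min

37.0847 minutes


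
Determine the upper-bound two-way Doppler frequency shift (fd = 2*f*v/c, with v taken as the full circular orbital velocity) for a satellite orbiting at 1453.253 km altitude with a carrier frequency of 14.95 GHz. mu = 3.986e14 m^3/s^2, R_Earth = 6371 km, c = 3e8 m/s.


r = 7.824253e+06 m
v = sqrt(mu/r) = 7137.5178 m/s (worst-case radial velocity)
f = 14.95 GHz = 1.495e+10 Hz
fd = 2*f*v/c = 2*1.495e+10*7137.5178/3.0e+08
fd = 711372.6079 Hz

711372.6079 Hz


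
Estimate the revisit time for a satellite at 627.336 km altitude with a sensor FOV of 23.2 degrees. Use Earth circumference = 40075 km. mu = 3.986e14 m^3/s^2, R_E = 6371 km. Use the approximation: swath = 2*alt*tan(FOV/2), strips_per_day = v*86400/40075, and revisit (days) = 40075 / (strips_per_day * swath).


swath = 2*627.336*tan(0.2024582) = 257.5472 km
v = sqrt(mu/r) = 7546.9462 m/s = 7.5469 km/s
strips/day = v*86400/40075 = 7.5469*86400/40075 = 16.2709
coverage/day = strips * swath = 16.2709 * 257.5472 = 4190.5232 km
revisit = 40075 / 4190.5232 = 9.5632 days

9.5632 days


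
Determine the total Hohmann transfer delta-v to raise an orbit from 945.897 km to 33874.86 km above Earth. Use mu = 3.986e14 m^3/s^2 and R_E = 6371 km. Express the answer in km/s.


r1 = 7316.8970 km = 7.316897e+06 m
r2 = 40245.8600 km = 4.024586e+07 m
dv1 = sqrt(mu/r1)*(sqrt(2*r2/(r1+r2)) - 1) = 2220.8514 m/s
dv2 = sqrt(mu/r2)*(1 - sqrt(2*r1/(r1+r2))) = 1401.4486 m/s
total dv = |dv1| + |dv2| = 2220.8514 + 1401.4486 = 3622.3000 m/s = 3.6223 km/s

3.6223 km/s


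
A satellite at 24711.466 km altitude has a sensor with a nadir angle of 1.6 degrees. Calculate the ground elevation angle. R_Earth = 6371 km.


r = R_E + alt = 31082.4660 km
Law of sines in the satellite / Earth-center / ground-point triangle:
  sin(nadir)/R_E = sin(90 + el)/r  =>  cos(el) = (r/R_E)*sin(nadir)
cos(el) = (31082.4660 / 6371.0000) * sin(1.6 deg) = 0.1362225
el = arccos(0.1362225) = 82.1707 deg
(Earth-central angle = 90 - nadir - el = 6.2293 deg)

82.1707 degrees


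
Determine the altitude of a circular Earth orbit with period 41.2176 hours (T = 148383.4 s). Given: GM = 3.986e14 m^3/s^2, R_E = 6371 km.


T = 148383.4 s
r = (mu*T^2/(4*pi^2))^(1/3) = (3.986e14 * 148383.4^2 / (4*pi^2))^(1/3)
r = 6.0578158e+07 m = 60578.1581 km
alt = r - R_E = 60578.1581 - 6371 = 54207.1581 km

54207.1581 km


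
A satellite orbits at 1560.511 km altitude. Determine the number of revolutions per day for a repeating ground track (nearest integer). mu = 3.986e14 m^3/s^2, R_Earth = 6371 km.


r = 7.931511e+06 m
T = 2*pi*sqrt(r^3/mu) = 7029.8348 s = 117.1639 min
revs/day = 1440 / 117.1639 = 12.2905
Rounded: 12 revolutions per day

12 revolutions per day


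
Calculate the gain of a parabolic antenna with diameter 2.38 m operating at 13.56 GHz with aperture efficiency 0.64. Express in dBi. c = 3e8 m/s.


lambda = c/f = 3e8 / 1.356e+10 = 0.02212389 m
G = eta*(pi*D/lambda)^2 = 0.64*(pi*2.38/0.02212389)^2
G = 73098.8430 (linear)
G = 10*log10(73098.8430) = 48.6391 dBi

48.6391 dBi


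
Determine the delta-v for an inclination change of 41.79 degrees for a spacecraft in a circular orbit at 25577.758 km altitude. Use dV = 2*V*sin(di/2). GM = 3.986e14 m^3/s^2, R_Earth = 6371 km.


r = 31948.7580 km = 3.1948758e+07 m
V = sqrt(mu/r) = 3532.1705 m/s
di = 41.79 deg = 0.7293731 rad
dV = 2*V*sin(di/2) = 2*3532.1705*sin(0.3646865)
dV = 2519.5429 m/s = 2.5195 km/s

2.5195 km/s


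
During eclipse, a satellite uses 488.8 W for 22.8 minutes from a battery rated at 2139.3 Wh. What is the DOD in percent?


E_used = P * t / 60 = 488.8 * 22.8 / 60 = 185.7440 Wh
DOD = E_used / E_total * 100 = 185.7440 / 2139.3 * 100
DOD = 8.6825 %

8.6825 %


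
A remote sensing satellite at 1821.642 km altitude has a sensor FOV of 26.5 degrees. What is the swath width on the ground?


FOV = 26.5 deg = 0.4625123 rad
swath = 2 * alt * tan(FOV/2) = 2 * 1821.642 * tan(0.2312561)
swath = 2 * 1821.642 * 0.2354687
swath = 857.8795 km

857.8795 km


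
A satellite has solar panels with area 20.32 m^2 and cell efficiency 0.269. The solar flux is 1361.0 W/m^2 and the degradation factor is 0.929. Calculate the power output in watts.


P = area * eta * S * degradation
P = 20.32 * 0.269 * 1361.0 * 0.929
P = 6911.1421 W

6911.1421 W


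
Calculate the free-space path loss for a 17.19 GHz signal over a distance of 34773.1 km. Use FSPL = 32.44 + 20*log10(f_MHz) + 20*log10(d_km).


f = 17.19 GHz = 17190.0000 MHz
d = 34773.1 km
FSPL = 32.44 + 20*log10(17190.0000) + 20*log10(34773.1)
FSPL = 32.44 + 84.7055 + 90.8249
FSPL = 207.9704 dB

207.9704 dB


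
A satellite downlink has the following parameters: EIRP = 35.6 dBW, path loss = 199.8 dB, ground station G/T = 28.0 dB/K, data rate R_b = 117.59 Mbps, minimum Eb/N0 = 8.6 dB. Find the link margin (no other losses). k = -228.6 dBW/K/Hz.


C/N0 = EIRP - FSPL + G/T - k = 35.6 - 199.8 + 28.0 - (-228.6)
C/N0 = 92.4000 dB-Hz
R_b = 117.59 Mbps = 1.1759e+08 bps -> 10*log10(R_b) = 80.7037 dB-Hz
Eb/N0 = C/N0 - 10*log10(R_b) = 92.4000 - 80.7037 = 11.6963 dB
Margin = Eb/N0 - Eb/N0_req = 11.6963 - 8.6 = 3.0963 dB (link closes)

3.0963 dB


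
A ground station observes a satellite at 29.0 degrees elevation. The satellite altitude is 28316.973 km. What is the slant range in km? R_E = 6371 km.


h = 28316.973 km, el = 29.0 deg
d = -R_E*sin(el) + sqrt((R_E*sin(el))^2 + 2*R_E*h + h^2)
d = -6371.0000*sin(0.5061455) + sqrt((6371.0000*0.4848096)^2 + 2*6371.0000*28316.973 + 28316.973^2)
d = 31148.7725 km

31148.7725 km


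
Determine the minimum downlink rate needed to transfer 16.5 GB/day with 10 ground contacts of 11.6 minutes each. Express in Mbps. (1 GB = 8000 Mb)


total contact time = 10 * 11.6 * 60 = 6960.0000 s
data = 16.5 GB = 132000.0000 Mb
rate = 132000.0000 / 6960.0000 = 18.9655 Mbps

18.9655 Mbps


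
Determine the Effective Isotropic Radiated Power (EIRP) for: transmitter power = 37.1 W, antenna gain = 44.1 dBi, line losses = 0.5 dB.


Pt = 37.1 W = 15.6937 dBW
EIRP = Pt_dBW + Gt - losses = 15.6937 + 44.1 - 0.5 = 59.2937 dBW

59.2937 dBW


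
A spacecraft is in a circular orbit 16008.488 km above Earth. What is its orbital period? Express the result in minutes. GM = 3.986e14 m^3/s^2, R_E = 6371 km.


r = 22379.4880 km = 2.2379488e+07 m
T = 2*pi*sqrt(r^3/mu) = 2*pi*sqrt(1.1208576e+22 / 3.986e14)
T = 33318.5767 s = 555.3096 min

555.3096 minutes


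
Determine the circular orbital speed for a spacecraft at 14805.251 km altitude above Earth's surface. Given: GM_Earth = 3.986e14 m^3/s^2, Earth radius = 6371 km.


r = R_E + alt = 6371.0 + 14805.251 = 21176.2510 km = 2.1176251e+07 m
v = sqrt(mu/r) = sqrt(3.986e14 / 2.1176251e+07) = 4338.5450 m/s = 4.3385 km/s

4.3385 km/s


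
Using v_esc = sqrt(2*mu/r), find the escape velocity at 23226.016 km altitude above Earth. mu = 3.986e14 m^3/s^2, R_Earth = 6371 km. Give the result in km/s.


r = 6371.0 + 23226.016 = 29597.0160 km = 2.9597016e+07 m
v_esc = sqrt(2*mu/r) = sqrt(2*3.986e14 / 2.9597016e+07)
v_esc = 5189.9083 m/s = 5.1899 km/s

5.1899 km/s


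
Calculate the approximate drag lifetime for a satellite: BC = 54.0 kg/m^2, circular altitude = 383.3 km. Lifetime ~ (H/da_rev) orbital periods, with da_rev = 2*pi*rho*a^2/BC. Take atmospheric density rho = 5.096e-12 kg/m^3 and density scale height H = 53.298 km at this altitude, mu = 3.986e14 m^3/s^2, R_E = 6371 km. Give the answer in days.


a = R_E + alt = 6754.3000 km = 6.7543e+06 m
da_rev = 2*pi*rho*a^2/BC = 2*pi*5.096e-12*(6.7543e+06)^2/54.0 = 27.050558 m per revolution
N = H/da_rev = 53298.0000 m / 27.050558 m = 1970.3106 revolutions
P = 2*pi*sqrt(a^3/mu) = 5524.3571 s
lifetime = N*P = 1970.3106 * 5524.3571 = 1.0884699e+07 s = 125.9803 days

125.9803 days


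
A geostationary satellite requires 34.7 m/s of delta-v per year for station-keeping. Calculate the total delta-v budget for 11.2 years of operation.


dV = rate * years = 34.7 * 11.2
dV = 388.6400 m/s

388.6400 m/s


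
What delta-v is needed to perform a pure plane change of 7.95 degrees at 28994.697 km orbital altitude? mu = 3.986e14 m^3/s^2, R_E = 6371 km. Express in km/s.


r = 35365.6970 km = 3.5365697e+07 m
V = sqrt(mu/r) = 3357.2025 m/s
di = 7.95 deg = 0.1387537 rad
dV = 2*V*sin(di/2) = 2*3357.2025*sin(0.06937684)
dV = 465.4506 m/s = 0.4654506 km/s

0.4655 km/s


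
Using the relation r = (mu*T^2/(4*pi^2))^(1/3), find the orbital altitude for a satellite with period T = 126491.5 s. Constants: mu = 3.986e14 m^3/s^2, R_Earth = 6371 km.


T = 126491.5 s
r = (mu*T^2/(4*pi^2))^(1/3) = (3.986e14 * 126491.5^2 / (4*pi^2))^(1/3)
r = 5.4462815e+07 m = 54462.8145 km
alt = r - R_E = 54462.8145 - 6371 = 48091.8145 km

48091.8145 km


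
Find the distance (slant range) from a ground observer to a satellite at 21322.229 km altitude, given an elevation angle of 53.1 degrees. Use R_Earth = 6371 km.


h = 21322.229 km, el = 53.1 deg
d = -R_E*sin(el) + sqrt((R_E*sin(el))^2 + 2*R_E*h + h^2)
d = -6371.0000*sin(0.9267698) + sqrt((6371.0000*0.7996847)^2 + 2*6371.0000*21322.229 + 21322.229^2)
d = 22332.9721 km

22332.9721 km


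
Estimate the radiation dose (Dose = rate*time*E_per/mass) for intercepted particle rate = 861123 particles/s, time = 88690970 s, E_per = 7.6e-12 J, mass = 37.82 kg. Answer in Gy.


Total energy deposited = rate * time * E_per
  = 861123 * 88690970 * 7.6e-12 = 580.4411 J
Dose = E_total / mass = 580.4411 / 37.82
Dose = 15.3475 Gy

15.3475 Gy


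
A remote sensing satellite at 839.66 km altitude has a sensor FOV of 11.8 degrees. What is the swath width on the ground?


FOV = 11.8 deg = 0.2059489 rad
swath = 2 * alt * tan(FOV/2) = 2 * 839.66 * tan(0.1029744)
swath = 2 * 839.66 * 0.1033399
swath = 173.5408 km

173.5408 km


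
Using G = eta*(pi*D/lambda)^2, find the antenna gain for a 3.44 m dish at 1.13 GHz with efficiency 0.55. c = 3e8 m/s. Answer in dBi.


lambda = c/f = 3e8 / 1.13e+09 = 0.2654867 m
G = eta*(pi*D/lambda)^2 = 0.55*(pi*3.44/0.2654867)^2
G = 911.3678 (linear)
G = 10*log10(911.3678) = 29.5969 dBi

29.5969 dBi


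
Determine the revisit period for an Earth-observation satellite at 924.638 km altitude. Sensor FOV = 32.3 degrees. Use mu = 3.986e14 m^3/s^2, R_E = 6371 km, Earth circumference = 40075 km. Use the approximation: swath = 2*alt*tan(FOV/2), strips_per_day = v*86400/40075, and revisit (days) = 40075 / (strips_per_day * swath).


swath = 2*924.638*tan(0.2818707) = 535.5148 km
v = sqrt(mu/r) = 7391.5754 m/s = 7.3916 km/s
strips/day = v*86400/40075 = 7.3916*86400/40075 = 15.9359
coverage/day = strips * swath = 15.9359 * 535.5148 = 8533.9222 km
revisit = 40075 / 8533.9222 = 4.6960 days

4.6960 days


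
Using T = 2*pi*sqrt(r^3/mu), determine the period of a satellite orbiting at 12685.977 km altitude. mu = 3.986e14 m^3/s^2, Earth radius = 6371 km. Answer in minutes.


r = 19056.9770 km = 1.9056977e+07 m
T = 2*pi*sqrt(r^3/mu) = 2*pi*sqrt(6.9208913e+21 / 3.986e14)
T = 26181.3620 s = 436.3560 min

436.3560 minutes


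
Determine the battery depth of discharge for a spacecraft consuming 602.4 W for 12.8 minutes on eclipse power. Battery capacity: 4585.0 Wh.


E_used = P * t / 60 = 602.4 * 12.8 / 60 = 128.5120 Wh
DOD = E_used / E_total * 100 = 128.5120 / 4585.0 * 100
DOD = 2.8029 %

2.8029 %


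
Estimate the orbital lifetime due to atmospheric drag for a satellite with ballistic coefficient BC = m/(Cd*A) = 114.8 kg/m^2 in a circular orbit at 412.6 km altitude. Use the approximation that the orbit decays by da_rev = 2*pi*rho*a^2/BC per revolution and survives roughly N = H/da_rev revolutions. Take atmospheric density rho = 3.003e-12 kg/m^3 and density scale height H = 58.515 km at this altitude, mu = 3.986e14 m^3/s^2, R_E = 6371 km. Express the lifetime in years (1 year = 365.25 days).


a = R_E + alt = 6783.6000 km = 6.7836e+06 m
da_rev = 2*pi*rho*a^2/BC = 2*pi*3.003e-12*(6.7836e+06)^2/114.8 = 7.563343 m per revolution
N = H/da_rev = 58515.0000 m / 7.563343 m = 7736.6586 revolutions
P = 2*pi*sqrt(a^3/mu) = 5560.3428 s
lifetime = N*P = 7736.6586 * 5560.3428 = 4.3018474e+07 s = 497.8990 days
years = 497.8990 / 365.25 = 1.3632 years

1.3632 years


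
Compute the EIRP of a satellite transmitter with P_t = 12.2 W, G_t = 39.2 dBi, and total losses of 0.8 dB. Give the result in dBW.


Pt = 12.2 W = 10.8636 dBW
EIRP = Pt_dBW + Gt - losses = 10.8636 + 39.2 - 0.8 = 49.2636 dBW

49.2636 dBW


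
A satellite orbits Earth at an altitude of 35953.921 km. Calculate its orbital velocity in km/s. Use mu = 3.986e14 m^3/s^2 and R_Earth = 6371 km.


r = R_E + alt = 6371.0 + 35953.921 = 42324.9210 km = 4.2324921e+07 m
v = sqrt(mu/r) = sqrt(3.986e14 / 4.2324921e+07) = 3068.8140 m/s = 3.0688 km/s

3.0688 km/s


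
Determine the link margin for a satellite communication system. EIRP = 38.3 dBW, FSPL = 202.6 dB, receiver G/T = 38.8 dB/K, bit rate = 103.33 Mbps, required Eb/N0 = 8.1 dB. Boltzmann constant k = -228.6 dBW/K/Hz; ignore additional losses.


C/N0 = EIRP - FSPL + G/T - k = 38.3 - 202.6 + 38.8 - (-228.6)
C/N0 = 103.1000 dB-Hz
R_b = 103.33 Mbps = 1.0333e+08 bps -> 10*log10(R_b) = 80.1423 dB-Hz
Eb/N0 = C/N0 - 10*log10(R_b) = 103.1000 - 80.1423 = 22.9577 dB
Margin = Eb/N0 - Eb/N0_req = 22.9577 - 8.1 = 14.8577 dB (link closes)

14.8577 dB


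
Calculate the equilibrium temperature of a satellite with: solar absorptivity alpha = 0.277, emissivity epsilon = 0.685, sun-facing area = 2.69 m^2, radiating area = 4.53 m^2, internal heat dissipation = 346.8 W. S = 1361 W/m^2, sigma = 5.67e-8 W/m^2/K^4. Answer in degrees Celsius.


Numerator = alpha*S*A_sun + Q_int = 0.277*1361*2.69 + 346.8 = 1360.9219 W
Denominator = eps*sigma*A_rad = 0.685*5.67e-8*4.53 = 1.7594294e-07 W/K^4
T^4 = 7.7350189e+09 K^4
T = 296.5619 K = 23.4119 C

23.4119 degrees Celsius


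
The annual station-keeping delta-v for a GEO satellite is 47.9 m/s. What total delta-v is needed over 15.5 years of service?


dV = rate * years = 47.9 * 15.5
dV = 742.4500 m/s

742.4500 m/s


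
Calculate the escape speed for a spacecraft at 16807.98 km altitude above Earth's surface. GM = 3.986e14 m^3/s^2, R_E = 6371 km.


r = 6371.0 + 16807.98 = 23178.9800 km = 2.317898e+07 m
v_esc = sqrt(2*mu/r) = sqrt(2*3.986e14 / 2.317898e+07)
v_esc = 5864.5742 m/s = 5.8646 km/s

5.8646 km/s


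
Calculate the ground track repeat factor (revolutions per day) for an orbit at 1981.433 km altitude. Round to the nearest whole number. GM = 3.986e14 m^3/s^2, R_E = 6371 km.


r = 8.352433e+06 m
T = 2*pi*sqrt(r^3/mu) = 7596.8005 s = 126.6133 min
revs/day = 1440 / 126.6133 = 11.3732
Rounded: 11 revolutions per day

11 revolutions per day


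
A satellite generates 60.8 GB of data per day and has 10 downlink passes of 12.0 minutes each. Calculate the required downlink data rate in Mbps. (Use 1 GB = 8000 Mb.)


total contact time = 10 * 12.0 * 60 = 7200.0000 s
data = 60.8 GB = 486400.0000 Mb
rate = 486400.0000 / 7200.0000 = 67.5556 Mbps

67.5556 Mbps


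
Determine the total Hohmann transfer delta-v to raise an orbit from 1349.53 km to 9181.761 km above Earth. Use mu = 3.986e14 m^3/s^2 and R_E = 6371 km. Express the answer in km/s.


r1 = 7720.5300 km = 7.72053e+06 m
r2 = 15552.7610 km = 1.5552761e+07 m
dv1 = sqrt(mu/r1)*(sqrt(2*r2/(r1+r2)) - 1) = 1121.5196 m/s
dv2 = sqrt(mu/r2)*(1 - sqrt(2*r1/(r1+r2))) = 938.9172 m/s
total dv = |dv1| + |dv2| = 1121.5196 + 938.9172 = 2060.4367 m/s = 2.0604 km/s

2.0604 km/s


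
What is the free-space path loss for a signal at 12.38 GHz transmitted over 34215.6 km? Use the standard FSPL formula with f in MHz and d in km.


f = 12.38 GHz = 12380.0000 MHz
d = 34215.6 km
FSPL = 32.44 + 20*log10(12380.0000) + 20*log10(34215.6)
FSPL = 32.44 + 81.8544 + 90.6845
FSPL = 204.9789 dB

204.9789 dB


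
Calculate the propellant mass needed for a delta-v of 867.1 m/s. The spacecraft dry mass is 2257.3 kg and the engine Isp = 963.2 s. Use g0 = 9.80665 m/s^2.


ve = Isp * g0 = 963.2 * 9.80665 = 9445.765280 m/s
mass ratio = exp(dv/ve) = exp(867.1/9445.765280) = 1.09614310
m_prop = m_dry * (mr - 1) = 2257.3 * (1.09614310 - 1)
m_prop = 217.0238 kg

217.0238 kg


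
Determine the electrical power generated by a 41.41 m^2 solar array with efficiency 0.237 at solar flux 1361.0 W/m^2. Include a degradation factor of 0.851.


P = area * eta * S * degradation
P = 41.41 * 0.237 * 1361.0 * 0.851
P = 11366.8796 W

11366.8796 W


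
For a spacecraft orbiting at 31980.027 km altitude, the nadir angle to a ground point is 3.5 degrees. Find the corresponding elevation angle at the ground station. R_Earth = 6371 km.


r = R_E + alt = 38351.0270 km
Law of sines in the satellite / Earth-center / ground-point triangle:
  sin(nadir)/R_E = sin(90 + el)/r  =>  cos(el) = (r/R_E)*sin(nadir)
cos(el) = (38351.0270 / 6371.0000) * sin(3.5 deg) = 0.3674893
el = arccos(0.3674893) = 68.4391 deg
(Earth-central angle = 90 - nadir - el = 18.0609 deg)

68.4391 degrees


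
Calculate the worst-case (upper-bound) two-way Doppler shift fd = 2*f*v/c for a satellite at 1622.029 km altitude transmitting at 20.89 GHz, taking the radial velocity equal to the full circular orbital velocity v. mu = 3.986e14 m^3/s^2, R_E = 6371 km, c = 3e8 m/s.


r = 7.993029e+06 m
v = sqrt(mu/r) = 7061.7600 m/s (worst-case radial velocity)
f = 20.89 GHz = 2.089e+10 Hz
fd = 2*f*v/c = 2*2.089e+10*7061.7600/3.0e+08
fd = 983467.7743 Hz

983467.7743 Hz


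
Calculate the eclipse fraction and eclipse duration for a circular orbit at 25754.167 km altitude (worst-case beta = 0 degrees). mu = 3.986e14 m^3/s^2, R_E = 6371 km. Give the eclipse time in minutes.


r = 32125.1670 km
T = 955.0543 min
Eclipse fraction = arcsin(R_E/r)/pi = arcsin(6371.0000/32125.1670)/pi
= arcsin(0.198318)/pi = 0.06354789
Eclipse duration = 0.06354789 * 955.0543 = 60.6917 min

60.6917 minutes


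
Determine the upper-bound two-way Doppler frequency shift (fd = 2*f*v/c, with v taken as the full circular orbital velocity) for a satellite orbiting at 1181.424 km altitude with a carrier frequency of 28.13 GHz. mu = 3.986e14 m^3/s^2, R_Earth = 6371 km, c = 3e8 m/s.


r = 7.552424e+06 m
v = sqrt(mu/r) = 7264.8302 m/s (worst-case radial velocity)
f = 28.13 GHz = 2.813e+10 Hz
fd = 2*f*v/c = 2*2.813e+10*7264.8302/3.0e+08
fd = 1.3623978e+06 Hz

1.3624e+06 Hz


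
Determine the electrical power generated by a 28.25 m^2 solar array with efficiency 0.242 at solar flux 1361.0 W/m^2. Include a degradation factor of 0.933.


P = area * eta * S * degradation
P = 28.25 * 0.242 * 1361.0 * 0.933
P = 8681.0766 W

8681.0766 W


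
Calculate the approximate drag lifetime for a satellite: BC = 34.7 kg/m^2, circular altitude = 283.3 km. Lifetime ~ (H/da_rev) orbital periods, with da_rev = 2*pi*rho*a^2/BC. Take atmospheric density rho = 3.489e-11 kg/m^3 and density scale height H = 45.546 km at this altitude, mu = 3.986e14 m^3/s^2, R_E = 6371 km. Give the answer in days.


a = R_E + alt = 6654.3000 km = 6.6543e+06 m
da_rev = 2*pi*rho*a^2/BC = 2*pi*3.489e-11*(6.6543e+06)^2/34.7 = 279.740996 m per revolution
N = H/da_rev = 45546.0000 m / 279.740996 m = 162.8149 revolutions
P = 2*pi*sqrt(a^3/mu) = 5402.1270 s
lifetime = N*P = 162.8149 * 5402.1270 = 879546.7166 s = 10.1799 days

10.1799 days


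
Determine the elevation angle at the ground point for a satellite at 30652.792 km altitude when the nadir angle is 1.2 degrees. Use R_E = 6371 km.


r = R_E + alt = 37023.7920 km
Law of sines in the satellite / Earth-center / ground-point triangle:
  sin(nadir)/R_E = sin(90 + el)/r  =>  cos(el) = (r/R_E)*sin(nadir)
cos(el) = (37023.7920 / 6371.0000) * sin(1.2 deg) = 0.1217027
el = arccos(0.1217027) = 83.0096 deg
(Earth-central angle = 90 - nadir - el = 5.7904 deg)

83.0096 degrees


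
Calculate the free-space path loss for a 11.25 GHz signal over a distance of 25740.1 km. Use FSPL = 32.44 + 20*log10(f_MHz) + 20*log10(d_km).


f = 11.25 GHz = 11250.0000 MHz
d = 25740.1 km
FSPL = 32.44 + 20*log10(11250.0000) + 20*log10(25740.1)
FSPL = 32.44 + 81.0231 + 88.2122
FSPL = 201.6753 dB

201.6753 dB


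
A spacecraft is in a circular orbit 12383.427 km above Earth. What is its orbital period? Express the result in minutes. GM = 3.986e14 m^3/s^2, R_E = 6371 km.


r = 18754.4270 km = 1.8754427e+07 m
T = 2*pi*sqrt(r^3/mu) = 2*pi*sqrt(6.5964671e+21 / 3.986e14)
T = 25560.3573 s = 426.0060 min

426.0060 minutes


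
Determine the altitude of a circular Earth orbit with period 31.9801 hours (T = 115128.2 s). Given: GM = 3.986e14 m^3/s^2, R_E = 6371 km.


T = 115128.2 s
r = (mu*T^2/(4*pi^2))^(1/3) = (3.986e14 * 115128.2^2 / (4*pi^2))^(1/3)
r = 5.115016e+07 m = 51150.1599 km
alt = r - R_E = 51150.1599 - 6371 = 44779.1599 km

44779.1599 km


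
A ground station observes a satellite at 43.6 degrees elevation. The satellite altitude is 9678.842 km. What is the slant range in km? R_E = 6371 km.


h = 9678.842 km, el = 43.6 deg
d = -R_E*sin(el) + sqrt((R_E*sin(el))^2 + 2*R_E*h + h^2)
d = -6371.0000*sin(0.7609636) + sqrt((6371.0000*0.6896195)^2 + 2*6371.0000*9678.842 + 9678.842^2)
d = 10978.8511 km

10978.8511 km


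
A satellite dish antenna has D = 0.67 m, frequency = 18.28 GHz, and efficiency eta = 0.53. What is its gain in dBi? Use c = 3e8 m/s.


lambda = c/f = 3e8 / 1.828e+10 = 0.01641138 m
G = eta*(pi*D/lambda)^2 = 0.53*(pi*0.67/0.01641138)^2
G = 8718.3659 (linear)
G = 10*log10(8718.3659) = 39.4044 dBi

39.4044 dBi


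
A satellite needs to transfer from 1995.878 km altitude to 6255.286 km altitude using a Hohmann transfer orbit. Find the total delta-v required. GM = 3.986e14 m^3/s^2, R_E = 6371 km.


r1 = 8366.8780 km = 8.366878e+06 m
r2 = 12626.2860 km = 1.2626286e+07 m
dv1 = sqrt(mu/r1)*(sqrt(2*r2/(r1+r2)) - 1) = 667.8953 m/s
dv2 = sqrt(mu/r2)*(1 - sqrt(2*r1/(r1+r2))) = 602.2763 m/s
total dv = |dv1| + |dv2| = 667.8953 + 602.2763 = 1270.1716 m/s = 1.2702 km/s

1.2702 km/s


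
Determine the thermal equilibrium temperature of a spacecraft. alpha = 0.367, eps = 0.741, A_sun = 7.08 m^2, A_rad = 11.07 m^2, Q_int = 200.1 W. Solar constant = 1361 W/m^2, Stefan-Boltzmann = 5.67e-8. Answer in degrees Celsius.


Numerator = alpha*S*A_sun + Q_int = 0.367*1361*7.08 + 200.1 = 3736.4680 W
Denominator = eps*sigma*A_rad = 0.741*5.67e-8*11.07 = 4.6510273e-07 W/K^4
T^4 = 8.0336402e+09 K^4
T = 299.3837 K = 26.2337 C

26.2337 degrees Celsius


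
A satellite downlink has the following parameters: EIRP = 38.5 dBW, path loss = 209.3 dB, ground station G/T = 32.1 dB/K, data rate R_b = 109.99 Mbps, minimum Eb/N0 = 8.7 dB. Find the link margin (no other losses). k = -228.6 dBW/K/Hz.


C/N0 = EIRP - FSPL + G/T - k = 38.5 - 209.3 + 32.1 - (-228.6)
C/N0 = 89.9000 dB-Hz
R_b = 109.99 Mbps = 1.0999e+08 bps -> 10*log10(R_b) = 80.4135 dB-Hz
Eb/N0 = C/N0 - 10*log10(R_b) = 89.9000 - 80.4135 = 9.4865 dB
Margin = Eb/N0 - Eb/N0_req = 9.4865 - 8.7 = 0.786468 dB (link closes)

0.7865 dB


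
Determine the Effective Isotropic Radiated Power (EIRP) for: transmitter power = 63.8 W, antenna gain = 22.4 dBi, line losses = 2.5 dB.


Pt = 63.8 W = 18.0482 dBW
EIRP = Pt_dBW + Gt - losses = 18.0482 + 22.4 - 2.5 = 37.9482 dBW

37.9482 dBW


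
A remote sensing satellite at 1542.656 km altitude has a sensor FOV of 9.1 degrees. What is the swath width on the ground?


FOV = 9.1 deg = 0.158825 rad
swath = 2 * alt * tan(FOV/2) = 2 * 1542.656 * tan(0.07941248)
swath = 2 * 1542.656 * 0.07957984
swath = 245.5286 km

245.5286 km


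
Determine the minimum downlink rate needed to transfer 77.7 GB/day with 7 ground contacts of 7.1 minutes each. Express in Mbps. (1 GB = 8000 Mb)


total contact time = 7 * 7.1 * 60 = 2982.0000 s
data = 77.7 GB = 621600.0000 Mb
rate = 621600.0000 / 2982.0000 = 208.4507 Mbps

208.4507 Mbps


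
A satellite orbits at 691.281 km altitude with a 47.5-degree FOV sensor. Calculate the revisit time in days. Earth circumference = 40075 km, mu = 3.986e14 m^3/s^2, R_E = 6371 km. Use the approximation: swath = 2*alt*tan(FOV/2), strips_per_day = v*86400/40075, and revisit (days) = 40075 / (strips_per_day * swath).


swath = 2*691.281*tan(0.4145157) = 608.3418 km
v = sqrt(mu/r) = 7512.7018 m/s = 7.5127 km/s
strips/day = v*86400/40075 = 7.5127*86400/40075 = 16.1971
coverage/day = strips * swath = 16.1971 * 608.3418 = 9853.3532 km
revisit = 40075 / 9853.3532 = 4.0671 days

4.0671 days


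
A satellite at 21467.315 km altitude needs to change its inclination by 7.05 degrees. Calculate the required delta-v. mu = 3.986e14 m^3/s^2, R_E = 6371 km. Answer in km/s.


r = 27838.3150 km = 2.7838315e+07 m
V = sqrt(mu/r) = 3783.9656 m/s
di = 7.05 deg = 0.1230457 rad
dV = 2*V*sin(di/2) = 2*3783.9656*sin(0.06152286)
dV = 465.3071 m/s = 0.4653071 km/s

0.4653 km/s


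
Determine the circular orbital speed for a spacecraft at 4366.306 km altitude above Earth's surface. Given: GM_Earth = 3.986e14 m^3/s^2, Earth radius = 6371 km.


r = R_E + alt = 6371.0 + 4366.306 = 10737.3060 km = 1.0737306e+07 m
v = sqrt(mu/r) = sqrt(3.986e14 / 1.0737306e+07) = 6092.8570 m/s = 6.0929 km/s

6.0929 km/s


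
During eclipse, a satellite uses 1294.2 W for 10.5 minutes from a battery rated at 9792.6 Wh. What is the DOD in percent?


E_used = P * t / 60 = 1294.2 * 10.5 / 60 = 226.4850 Wh
DOD = E_used / E_total * 100 = 226.4850 / 9792.6 * 100
DOD = 2.3128 %

2.3128 %


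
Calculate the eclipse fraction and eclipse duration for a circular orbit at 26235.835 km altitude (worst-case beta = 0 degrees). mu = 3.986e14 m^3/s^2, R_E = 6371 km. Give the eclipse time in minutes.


r = 32606.8350 km
T = 976.6140 min
Eclipse fraction = arcsin(R_E/r)/pi = arcsin(6371.0000/32606.8350)/pi
= arcsin(0.1953885)/pi = 0.06259677
Eclipse duration = 0.06259677 * 976.6140 = 61.1329 min

61.1329 minutes


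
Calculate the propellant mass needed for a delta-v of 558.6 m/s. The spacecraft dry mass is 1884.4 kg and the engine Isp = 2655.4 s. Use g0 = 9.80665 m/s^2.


ve = Isp * g0 = 2655.4 * 9.80665 = 26040.578410 m/s
mass ratio = exp(dv/ve) = exp(558.6/26040.578410) = 1.02168287
m_prop = m_dry * (mr - 1) = 1884.4 * (1.02168287 - 1)
m_prop = 40.8592 kg

40.8592 kg


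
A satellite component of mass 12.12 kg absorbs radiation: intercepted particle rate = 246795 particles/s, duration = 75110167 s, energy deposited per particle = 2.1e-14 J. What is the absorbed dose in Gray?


Total energy deposited = rate * time * E_per
  = 246795 * 75110167 * 2.1e-14 = 0.3892731 J
Dose = E_total / mass = 0.3892731 / 12.12
Dose = 0.03211824 Gy

0.0321 Gy


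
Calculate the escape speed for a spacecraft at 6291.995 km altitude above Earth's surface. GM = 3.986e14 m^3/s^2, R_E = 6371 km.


r = 6371.0 + 6291.995 = 12662.9950 km = 1.2662995e+07 m
v_esc = sqrt(2*mu/r) = sqrt(2*3.986e14 / 1.2662995e+07)
v_esc = 7934.4244 m/s = 7.9344 km/s

7.9344 km/s


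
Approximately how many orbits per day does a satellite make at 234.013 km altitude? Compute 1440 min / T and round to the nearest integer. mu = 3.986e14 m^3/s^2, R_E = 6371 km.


r = 6.605013e+06 m
T = 2*pi*sqrt(r^3/mu) = 5342.2196 s = 89.0370 min
revs/day = 1440 / 89.0370 = 16.1731
Rounded: 16 revolutions per day

16 revolutions per day


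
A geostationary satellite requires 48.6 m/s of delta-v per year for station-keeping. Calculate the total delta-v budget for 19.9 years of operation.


dV = rate * years = 48.6 * 19.9
dV = 967.1400 m/s

967.1400 m/s


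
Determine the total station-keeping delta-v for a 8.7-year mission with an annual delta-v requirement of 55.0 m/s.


dV = rate * years = 55.0 * 8.7
dV = 478.5000 m/s

478.5000 m/s


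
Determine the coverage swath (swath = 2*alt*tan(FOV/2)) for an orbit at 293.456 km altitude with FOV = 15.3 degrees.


FOV = 15.3 deg = 0.2670354 rad
swath = 2 * alt * tan(FOV/2) = 2 * 293.456 * tan(0.1335177)
swath = 2 * 293.456 * 0.1343168
swath = 78.8321 km

78.8321 km


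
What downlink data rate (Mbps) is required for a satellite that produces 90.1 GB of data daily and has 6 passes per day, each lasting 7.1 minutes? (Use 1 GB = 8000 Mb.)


total contact time = 6 * 7.1 * 60 = 2556.0000 s
data = 90.1 GB = 720800.0000 Mb
rate = 720800.0000 / 2556.0000 = 282.0031 Mbps

282.0031 Mbps


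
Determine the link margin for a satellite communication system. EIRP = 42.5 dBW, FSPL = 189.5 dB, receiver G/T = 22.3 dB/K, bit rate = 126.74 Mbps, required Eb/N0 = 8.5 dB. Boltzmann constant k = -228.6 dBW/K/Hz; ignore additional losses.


C/N0 = EIRP - FSPL + G/T - k = 42.5 - 189.5 + 22.3 - (-228.6)
C/N0 = 103.9000 dB-Hz
R_b = 126.74 Mbps = 1.2674e+08 bps -> 10*log10(R_b) = 81.0291 dB-Hz
Eb/N0 = C/N0 - 10*log10(R_b) = 103.9000 - 81.0291 = 22.8709 dB
Margin = Eb/N0 - Eb/N0_req = 22.8709 - 8.5 = 14.3709 dB (link closes)

14.3709 dB


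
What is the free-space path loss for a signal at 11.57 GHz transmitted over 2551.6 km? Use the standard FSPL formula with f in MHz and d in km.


f = 11.57 GHz = 11570.0000 MHz
d = 2551.6 km
FSPL = 32.44 + 20*log10(11570.0000) + 20*log10(2551.6)
FSPL = 32.44 + 81.2667 + 68.1363
FSPL = 181.8429 dB

181.8429 dB


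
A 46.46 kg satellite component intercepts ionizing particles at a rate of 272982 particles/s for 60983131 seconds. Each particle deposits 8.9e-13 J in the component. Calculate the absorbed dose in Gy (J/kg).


Total energy deposited = rate * time * E_per
  = 272982 * 60983131 * 8.9e-13 = 14.8161 J
Dose = E_total / mass = 14.8161 / 46.46
Dose = 0.3189 Gy

0.3189 Gy


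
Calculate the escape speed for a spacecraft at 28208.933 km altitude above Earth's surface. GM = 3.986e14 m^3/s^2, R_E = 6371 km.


r = 6371.0 + 28208.933 = 34579.9330 km = 3.4579933e+07 m
v_esc = sqrt(2*mu/r) = sqrt(2*3.986e14 / 3.4579933e+07)
v_esc = 4801.4407 m/s = 4.8014 km/s

4.8014 km/s


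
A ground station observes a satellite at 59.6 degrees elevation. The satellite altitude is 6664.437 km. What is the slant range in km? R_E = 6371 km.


h = 6664.437 km, el = 59.6 deg
d = -R_E*sin(el) + sqrt((R_E*sin(el))^2 + 2*R_E*h + h^2)
d = -6371.0000*sin(1.0402) + sqrt((6371.0000*0.8625137)^2 + 2*6371.0000*6664.437 + 6664.437^2)
d = 7135.3974 km

7135.3974 km


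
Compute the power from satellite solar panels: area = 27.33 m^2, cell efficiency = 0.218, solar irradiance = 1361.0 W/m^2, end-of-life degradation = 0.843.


P = area * eta * S * degradation
P = 27.33 * 0.218 * 1361.0 * 0.843
P = 6835.6816 W

6835.6816 W
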